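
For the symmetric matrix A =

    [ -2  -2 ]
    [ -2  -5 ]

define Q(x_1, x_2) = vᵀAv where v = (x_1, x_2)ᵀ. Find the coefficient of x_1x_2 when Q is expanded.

The coefficient of x_1x_2 is A[1,2] + A[2,1] = 2·(-2) = -4.

-4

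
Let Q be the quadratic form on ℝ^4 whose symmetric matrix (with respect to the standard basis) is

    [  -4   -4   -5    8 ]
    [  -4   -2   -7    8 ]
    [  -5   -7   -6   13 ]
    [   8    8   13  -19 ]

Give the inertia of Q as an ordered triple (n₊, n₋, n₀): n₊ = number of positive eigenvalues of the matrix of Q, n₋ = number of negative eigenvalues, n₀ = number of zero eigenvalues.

Row-reducing A symmetrically gives the diagonal entries -4, 2, -7/4, 15/7.
That gives 2 positive, 2 negative pivots.

(2, 2, 0)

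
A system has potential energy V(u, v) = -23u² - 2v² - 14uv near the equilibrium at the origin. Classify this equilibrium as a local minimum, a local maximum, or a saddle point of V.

saddle point

The Hessian at the origin is H = [[-46, -14], [-14, -4]].
det H = -46·-4 − (-14)² = -12 < 0, so H is indefinite.
Therefore the origin is a saddle point.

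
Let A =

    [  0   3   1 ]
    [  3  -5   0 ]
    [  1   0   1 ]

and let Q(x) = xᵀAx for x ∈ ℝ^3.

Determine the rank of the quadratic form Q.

Row reduction of A gives 3 nonzero rows, so rank A = 3.

3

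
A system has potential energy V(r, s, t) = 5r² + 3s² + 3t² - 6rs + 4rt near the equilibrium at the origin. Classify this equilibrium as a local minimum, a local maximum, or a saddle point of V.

local minimum

The Hessian at the origin is H = [[10, -6, 4], [-6, 6, 0], [4, 0, 6]].
An LDLᵀ factorisation of H has diagonal entries 10, 12/5, 2.
Counting signs: 3 positive.
H is positive definite, so the origin is a strict local minimum.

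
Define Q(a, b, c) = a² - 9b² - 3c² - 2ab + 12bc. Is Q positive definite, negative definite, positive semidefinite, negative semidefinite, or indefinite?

indefinite

Write A = [[1, -1, 0], [-1, -9, 6], [0, 6, -3]].
Symmetric row and column elimination reduces A to a congruent diagonal form with pivots 1, -10, 3/5.
So there are 2 positive, 1 negative pivots.
Hence Q is indefinite.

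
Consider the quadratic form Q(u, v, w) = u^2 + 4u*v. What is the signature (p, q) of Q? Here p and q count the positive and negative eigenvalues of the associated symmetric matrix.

Write A = [[1, 2, 0], [2, 0, 0], [0, 0, 0]].
Row-reducing A symmetrically gives the diagonal entries 1, -4, 0.
So there are 1 positive, 1 negative, 1 zero pivots.

(1, 1)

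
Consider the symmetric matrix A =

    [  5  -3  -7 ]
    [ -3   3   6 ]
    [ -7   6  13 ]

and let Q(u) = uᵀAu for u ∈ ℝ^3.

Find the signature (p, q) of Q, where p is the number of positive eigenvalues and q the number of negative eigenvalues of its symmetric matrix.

(3, 0)

Symmetric row and column elimination reduces A to a congruent diagonal form with pivots 5, 6/5, 1/2.
Counting signs: 3 positive.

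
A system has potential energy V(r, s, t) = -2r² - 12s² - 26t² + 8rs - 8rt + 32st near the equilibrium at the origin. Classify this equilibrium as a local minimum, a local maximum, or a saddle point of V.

local maximum

The Hessian at the origin is H = [[-4, 8, -8], [8, -24, 32], [-8, 32, -52]].
Row-reducing H symmetrically gives the diagonal entries -4, -8, -4.
That gives 3 negative pivots.
H is negative definite, so the origin is a strict local maximum.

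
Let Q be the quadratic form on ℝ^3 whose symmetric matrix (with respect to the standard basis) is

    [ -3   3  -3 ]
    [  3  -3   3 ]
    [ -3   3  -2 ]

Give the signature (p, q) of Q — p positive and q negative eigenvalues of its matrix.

(1, 1)

Symmetric row and column elimination reduces A to a congruent diagonal form with pivots -3, 0, 1.
So there are 1 positive, 1 negative, 1 zero pivots.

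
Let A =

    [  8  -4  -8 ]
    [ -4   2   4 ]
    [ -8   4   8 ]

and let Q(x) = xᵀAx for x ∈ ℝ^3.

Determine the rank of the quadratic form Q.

1

Row-reducing A symmetrically gives the diagonal entries 8, 0, 0.
Counting signs: 1 positive, 2 zero.
The rank is the number of nonzero pivots: 1.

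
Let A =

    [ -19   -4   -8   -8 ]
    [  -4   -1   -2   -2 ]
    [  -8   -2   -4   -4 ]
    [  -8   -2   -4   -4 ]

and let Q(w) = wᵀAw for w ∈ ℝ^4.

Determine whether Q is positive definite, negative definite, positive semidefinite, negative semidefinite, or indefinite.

Applying the same elementary operations to the rows and columns of A produces a congruent diagonal matrix with entries -19, -3/19, 0, 0.
So there are 2 negative, 2 zero pivots.
Hence Q is negative semidefinite.

negative semidefinite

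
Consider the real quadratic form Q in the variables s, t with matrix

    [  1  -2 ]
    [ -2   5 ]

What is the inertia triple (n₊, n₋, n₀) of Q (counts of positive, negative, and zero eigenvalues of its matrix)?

(2, 0, 0)

Applying the same elementary operations to the rows and columns of A produces a congruent diagonal matrix with entries 1, 1.
So there are 2 positive pivots.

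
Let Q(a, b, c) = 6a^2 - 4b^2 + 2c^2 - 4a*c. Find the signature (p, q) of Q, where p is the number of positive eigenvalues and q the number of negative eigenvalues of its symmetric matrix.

Write A = [[6, 0, -2], [0, -4, 0], [-2, 0, 2]].
Congruent diagonalization of A (simultaneous row and column reduction) yields pivots 6, -4, 4/3.
Counting signs: 2 positive, 1 negative.

(2, 1)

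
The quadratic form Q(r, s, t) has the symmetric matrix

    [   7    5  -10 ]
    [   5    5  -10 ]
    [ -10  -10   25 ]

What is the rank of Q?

3

Symmetric row and column elimination reduces A to a congruent diagonal form with pivots 7, 10/7, 5.
Counting signs: 3 positive.
The rank is the number of nonzero pivots: 3.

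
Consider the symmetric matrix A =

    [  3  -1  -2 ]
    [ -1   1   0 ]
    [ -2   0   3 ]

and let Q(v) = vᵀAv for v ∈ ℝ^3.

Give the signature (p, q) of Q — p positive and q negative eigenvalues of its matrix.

Symmetric row and column elimination reduces A to a congruent diagonal form with pivots 3, 2/3, 1.
Counting signs: 3 positive.

(3, 0)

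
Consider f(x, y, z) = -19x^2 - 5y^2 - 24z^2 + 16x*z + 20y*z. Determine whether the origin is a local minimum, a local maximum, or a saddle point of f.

The Hessian at the origin is H = [[-38, 0, 16], [0, -10, 20], [16, 20, -48]].
Congruent diagonalization of H (simultaneous row and column reduction) yields pivots -38, -10, -24/19.
That gives 3 negative pivots.
H is negative definite, so the origin is a strict local maximum.

local maximum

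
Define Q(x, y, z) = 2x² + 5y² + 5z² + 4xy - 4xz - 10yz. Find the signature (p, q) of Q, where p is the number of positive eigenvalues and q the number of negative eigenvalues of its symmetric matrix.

(2, 0)

Write A = [[2, 2, -2], [2, 5, -5], [-2, -5, 5]].
Applying the same elementary operations to the rows and columns of A produces a congruent diagonal matrix with entries 2, 3, 0.
That gives 2 positive, 1 zero pivots.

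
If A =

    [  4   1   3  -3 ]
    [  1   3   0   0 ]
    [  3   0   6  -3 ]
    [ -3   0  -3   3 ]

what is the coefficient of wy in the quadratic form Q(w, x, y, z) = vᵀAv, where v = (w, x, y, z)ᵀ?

6

The coefficient of wy is A[1,3] + A[3,1] = 2·3 = 6.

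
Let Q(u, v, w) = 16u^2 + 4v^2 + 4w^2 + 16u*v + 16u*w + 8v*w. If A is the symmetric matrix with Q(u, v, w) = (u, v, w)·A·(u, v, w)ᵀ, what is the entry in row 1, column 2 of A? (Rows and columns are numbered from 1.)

8

The coefficient of u·v in Q is 16. For a symmetric A this equals A[1,2] + A[2,1] = 2·A[1,2].
So A[1,2] = 16/2 = 8.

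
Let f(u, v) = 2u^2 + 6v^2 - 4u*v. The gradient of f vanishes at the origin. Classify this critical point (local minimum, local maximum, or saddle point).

The Hessian at the origin is H = [[4, -4], [-4, 12]].
det H = 4·12 − (-4)² = 32 > 0 and H[1,1] = 4 > 0, so H is positive definite.
Therefore the origin is a local minimum.

local minimum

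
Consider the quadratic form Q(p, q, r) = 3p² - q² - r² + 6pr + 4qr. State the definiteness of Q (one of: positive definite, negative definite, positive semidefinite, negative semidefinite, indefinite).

The symmetric matrix is A = [[3, 0, 3], [0, -1, 2], [3, 2, -1]].
Row-reducing A symmetrically gives the diagonal entries 3, -1, 0.
That gives 1 positive, 1 negative, 1 zero pivots.
Hence Q is indefinite.

indefinite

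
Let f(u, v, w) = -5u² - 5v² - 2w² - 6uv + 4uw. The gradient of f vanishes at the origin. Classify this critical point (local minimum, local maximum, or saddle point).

local maximum

The Hessian at the origin is H = [[-10, -6, 4], [-6, -10, 0], [4, 0, -4]].
Applying the same elementary operations to the rows and columns of H produces a congruent diagonal matrix with entries -10, -32/5, -3/2.
Counting signs: 3 negative.
H is negative definite, so the origin is a strict local maximum.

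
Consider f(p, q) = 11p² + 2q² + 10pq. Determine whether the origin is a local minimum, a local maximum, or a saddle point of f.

The Hessian at the origin is H = [[22, 10], [10, 4]].
det H = 22·4 − (10)² = -12 < 0, so H is indefinite.
Therefore the origin is a saddle point.

saddle point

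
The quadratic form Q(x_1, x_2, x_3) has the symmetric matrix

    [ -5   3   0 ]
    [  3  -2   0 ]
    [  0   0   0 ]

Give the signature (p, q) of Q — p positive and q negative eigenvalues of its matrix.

(0, 2)

Symmetric row and column elimination reduces A to a congruent diagonal form with pivots -5, -1/5, 0.
That gives 2 negative, 1 zero pivots.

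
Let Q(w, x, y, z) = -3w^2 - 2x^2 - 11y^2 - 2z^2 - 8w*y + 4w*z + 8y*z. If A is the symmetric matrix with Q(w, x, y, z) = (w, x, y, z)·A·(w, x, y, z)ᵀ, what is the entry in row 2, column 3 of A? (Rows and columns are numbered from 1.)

The coefficient of x·y in Q is 0. For a symmetric A this equals A[2,3] + A[3,2] = 2·A[2,3].
So A[2,3] = 0/2 = 0.

0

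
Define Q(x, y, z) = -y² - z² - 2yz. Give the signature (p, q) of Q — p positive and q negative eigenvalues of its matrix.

The symmetric matrix is A = [[0, 0, 0], [0, -1, -1], [0, -1, -1]].
Congruent diagonalization of A (simultaneous row and column reduction) yields pivots 0, -1, 0.
Counting signs: 1 negative, 2 zero.

(0, 1)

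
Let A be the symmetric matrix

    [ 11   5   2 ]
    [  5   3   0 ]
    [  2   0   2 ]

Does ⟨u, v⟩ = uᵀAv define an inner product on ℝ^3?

Applying the same elementary operations to the rows and columns of A produces a congruent diagonal matrix with entries 11, 8/11, 1/2.
So there are 3 positive pivots.
Hence Q is positive definite.
⟨·,·⟩ is an inner product exactly when A is positive definite.

yes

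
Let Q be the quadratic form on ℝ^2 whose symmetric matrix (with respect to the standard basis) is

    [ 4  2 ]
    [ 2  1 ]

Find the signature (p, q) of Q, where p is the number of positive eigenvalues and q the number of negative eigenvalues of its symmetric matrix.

(1, 0)

Row-reducing A symmetrically gives the diagonal entries 4, 0.
That gives 1 positive, 1 zero pivots.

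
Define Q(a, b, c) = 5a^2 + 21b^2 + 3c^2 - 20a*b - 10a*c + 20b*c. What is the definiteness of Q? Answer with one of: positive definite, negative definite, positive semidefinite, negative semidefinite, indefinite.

The associated matrix is A = [[5, -10, -5], [-10, 21, 10], [-5, 10, 3]].
Symmetric row and column elimination reduces A to a congruent diagonal form with pivots 5, 1, -2.
So there are 2 positive, 1 negative pivots.
Hence Q is indefinite.

indefinite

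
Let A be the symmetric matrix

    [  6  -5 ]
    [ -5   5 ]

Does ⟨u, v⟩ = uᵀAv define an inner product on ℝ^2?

For the 2×2 matrix [[6, -5], [-5, 5]]: det = 6·5 − (-5)² = 5, trace = 11.
det > 0 so both eigenvalues share the sign of the trace; trace = 11 > 0 ⇒ both positive.
⟨·,·⟩ is an inner product exactly when A is positive definite.

yes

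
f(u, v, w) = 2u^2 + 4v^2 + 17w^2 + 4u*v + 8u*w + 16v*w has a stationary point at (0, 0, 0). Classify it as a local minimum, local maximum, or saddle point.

The Hessian at the origin is H = [[4, 4, 8], [4, 8, 16], [8, 16, 34]].
Symmetric row and column elimination reduces H to a congruent diagonal form with pivots 4, 4, 2.
So there are 3 positive pivots.
H is positive definite, so the origin is a strict local minimum.

local minimum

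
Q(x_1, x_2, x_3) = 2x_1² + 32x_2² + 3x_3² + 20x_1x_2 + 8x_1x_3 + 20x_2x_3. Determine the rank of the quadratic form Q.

3

The symmetric matrix is A = [[2, 10, 4], [10, 32, 10], [4, 10, 3]].
Congruent diagonalization of A (simultaneous row and column reduction) yields pivots 2, -18, 5/9.
That gives 2 positive, 1 negative pivots.
The rank is the number of nonzero pivots: 3.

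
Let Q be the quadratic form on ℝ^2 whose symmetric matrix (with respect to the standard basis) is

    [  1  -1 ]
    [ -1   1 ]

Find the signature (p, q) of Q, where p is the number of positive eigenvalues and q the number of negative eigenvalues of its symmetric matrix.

Symmetric row and column elimination reduces A to a congruent diagonal form with pivots 1, 0.
So there are 1 positive, 1 zero pivots.

(1, 0)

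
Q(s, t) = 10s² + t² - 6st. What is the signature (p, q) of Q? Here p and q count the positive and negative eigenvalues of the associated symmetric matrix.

The symmetric matrix is A = [[10, -3], [-3, 1]].
Row-reducing A symmetrically gives the diagonal entries 10, 1/10.
That gives 2 positive pivots.

(2, 0)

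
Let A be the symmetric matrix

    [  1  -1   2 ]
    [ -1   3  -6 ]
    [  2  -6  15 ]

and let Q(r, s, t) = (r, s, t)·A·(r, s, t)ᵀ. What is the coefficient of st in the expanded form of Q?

-12

The coefficient of st is A[2,3] + A[3,2] = 2·(-6) = -12.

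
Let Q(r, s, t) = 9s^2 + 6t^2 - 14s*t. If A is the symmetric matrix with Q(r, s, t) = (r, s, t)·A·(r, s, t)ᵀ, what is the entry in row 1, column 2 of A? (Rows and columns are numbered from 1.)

The coefficient of r·s in Q is 0. For a symmetric A this equals A[1,2] + A[2,1] = 2·A[1,2].
So A[1,2] = 0/2 = 0.

0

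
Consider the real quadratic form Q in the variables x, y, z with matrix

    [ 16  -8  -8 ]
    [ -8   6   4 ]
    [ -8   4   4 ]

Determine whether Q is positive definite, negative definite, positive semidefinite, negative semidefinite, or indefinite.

positive semidefinite

Row-reducing A symmetrically gives the diagonal entries 16, 2, 0.
Counting signs: 2 positive, 1 zero.
Hence Q is positive semidefinite.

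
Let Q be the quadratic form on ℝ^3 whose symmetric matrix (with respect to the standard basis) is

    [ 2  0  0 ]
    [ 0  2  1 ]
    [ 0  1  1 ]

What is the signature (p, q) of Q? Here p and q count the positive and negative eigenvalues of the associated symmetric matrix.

(3, 0)

Row-reducing A symmetrically gives the diagonal entries 2, 2, 1/2.
That gives 3 positive pivots.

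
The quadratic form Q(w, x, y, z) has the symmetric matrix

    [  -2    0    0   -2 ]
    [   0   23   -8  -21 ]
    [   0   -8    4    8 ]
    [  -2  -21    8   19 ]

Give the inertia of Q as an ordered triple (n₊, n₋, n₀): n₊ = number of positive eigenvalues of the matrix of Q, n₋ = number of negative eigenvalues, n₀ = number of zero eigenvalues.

Applying the same elementary operations to the rows and columns of A produces a congruent diagonal matrix with entries -2, 23, 28/23, 10/7.
That gives 3 positive, 1 negative pivots.

(3, 1, 0)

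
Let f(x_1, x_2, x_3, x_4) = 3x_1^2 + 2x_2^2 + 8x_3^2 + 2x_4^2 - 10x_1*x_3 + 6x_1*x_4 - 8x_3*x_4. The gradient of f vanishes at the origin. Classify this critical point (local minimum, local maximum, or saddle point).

The Hessian at the origin is H = [[6, 0, -10, 6], [0, 4, 0, 0], [-10, 0, 16, -8], [6, 0, -8, 4]].
Row-reducing H symmetrically gives the diagonal entries 6, 4, -2/3, 4.
So there are 3 positive, 1 negative pivots.
H is indefinite, so the origin is a saddle point.

saddle point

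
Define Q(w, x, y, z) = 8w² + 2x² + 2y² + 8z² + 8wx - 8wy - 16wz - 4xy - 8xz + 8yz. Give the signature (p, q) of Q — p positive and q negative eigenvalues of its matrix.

The symmetric matrix is A = [[8, 4, -4, -8], [4, 2, -2, -4], [-4, -2, 2, 4], [-8, -4, 4, 8]].
Row-reducing A symmetrically gives the diagonal entries 8, 0, 0, 0.
So there are 1 positive, 3 zero pivots.

(1, 0)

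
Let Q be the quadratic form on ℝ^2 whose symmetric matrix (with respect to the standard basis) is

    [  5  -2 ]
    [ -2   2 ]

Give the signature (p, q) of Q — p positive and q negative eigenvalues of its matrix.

Symmetric row and column elimination reduces A to a congruent diagonal form with pivots 5, 6/5.
So there are 2 positive pivots.

(2, 0)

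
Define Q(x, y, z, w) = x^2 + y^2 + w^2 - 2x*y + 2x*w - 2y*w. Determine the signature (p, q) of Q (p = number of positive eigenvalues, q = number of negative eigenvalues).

The symmetric matrix is A = [[1, -1, 0, 1], [-1, 1, 0, -1], [0, 0, 0, 0], [1, -1, 0, 1]].
Symmetric row and column elimination reduces A to a congruent diagonal form with pivots 1, 0, 0, 0.
So there are 1 positive, 3 zero pivots.

(1, 0)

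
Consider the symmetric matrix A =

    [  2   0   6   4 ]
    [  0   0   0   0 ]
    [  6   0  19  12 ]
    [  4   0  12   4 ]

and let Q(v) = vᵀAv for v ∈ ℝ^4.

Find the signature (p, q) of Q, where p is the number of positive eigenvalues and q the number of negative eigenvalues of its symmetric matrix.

(2, 1)

Row-reducing A symmetrically gives the diagonal entries 2, 0, 1, -4.
So there are 2 positive, 1 negative, 1 zero pivots.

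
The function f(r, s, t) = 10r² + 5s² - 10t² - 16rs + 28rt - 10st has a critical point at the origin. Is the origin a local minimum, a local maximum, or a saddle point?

The Hessian at the origin is H = [[20, -16, 28], [-16, 10, -10], [28, -10, -20]].
An LDLᵀ factorisation of H has diagonal entries 20, -14/5, -30/7.
Counting signs: 1 positive, 2 negative.
H is indefinite, so the origin is a saddle point.

saddle point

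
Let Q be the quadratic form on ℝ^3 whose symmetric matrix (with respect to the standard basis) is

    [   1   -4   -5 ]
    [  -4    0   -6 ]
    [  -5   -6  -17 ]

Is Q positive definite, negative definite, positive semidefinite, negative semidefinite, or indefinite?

indefinite

Applying the same elementary operations to the rows and columns of A produces a congruent diagonal matrix with entries 1, -16, 1/4.
So there are 2 positive, 1 negative pivots.
Hence Q is indefinite.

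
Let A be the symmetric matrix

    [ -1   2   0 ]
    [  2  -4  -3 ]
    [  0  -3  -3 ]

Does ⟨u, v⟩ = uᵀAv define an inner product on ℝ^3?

no

A is congruent to a diagonal matrix with 1 positive, 2 negative and 0 zero entries, so Q is indefinite.
⟨·,·⟩ is an inner product exactly when A is positive definite.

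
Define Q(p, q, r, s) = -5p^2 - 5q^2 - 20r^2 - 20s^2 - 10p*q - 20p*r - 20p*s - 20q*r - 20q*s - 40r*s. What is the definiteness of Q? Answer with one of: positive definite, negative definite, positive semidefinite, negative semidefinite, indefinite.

Write A = [[-5, -5, -10, -10], [-5, -5, -10, -10], [-10, -10, -20, -20], [-10, -10, -20, -20]].
Symmetric row and column elimination reduces A to a congruent diagonal form with pivots -5, 0, 0, 0.
So there are 1 negative, 3 zero pivots.
Hence Q is negative semidefinite.

negative semidefinite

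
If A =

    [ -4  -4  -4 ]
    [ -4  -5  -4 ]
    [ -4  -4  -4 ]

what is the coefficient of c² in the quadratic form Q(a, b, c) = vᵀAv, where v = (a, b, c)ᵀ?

The coefficient of c² is the diagonal entry A[3,3] = -4.

-4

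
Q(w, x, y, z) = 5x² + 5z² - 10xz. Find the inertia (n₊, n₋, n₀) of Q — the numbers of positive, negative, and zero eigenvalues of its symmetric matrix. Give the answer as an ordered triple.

(1, 0, 3)

Write A = [[0, 0, 0, 0], [0, 5, 0, -5], [0, 0, 0, 0], [0, -5, 0, 5]].
Symmetric row and column elimination reduces A to a congruent diagonal form with pivots 0, 5, 0, 0.
So there are 1 positive, 3 zero pivots.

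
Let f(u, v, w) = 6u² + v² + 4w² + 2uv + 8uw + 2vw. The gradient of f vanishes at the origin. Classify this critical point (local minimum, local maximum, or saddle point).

The Hessian at the origin is H = [[12, 2, 8], [2, 2, 2], [8, 2, 8]].
Row-reducing H symmetrically gives the diagonal entries 12, 5/3, 12/5.
Counting signs: 3 positive.
H is positive definite, so the origin is a strict local minimum.

local minimum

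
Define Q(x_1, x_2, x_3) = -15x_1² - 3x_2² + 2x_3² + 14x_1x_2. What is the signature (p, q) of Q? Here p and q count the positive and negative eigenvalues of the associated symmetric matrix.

(2, 1)

Write A = [[-15, 7, 0], [7, -3, 0], [0, 0, 2]].
Congruent diagonalization of A (simultaneous row and column reduction) yields pivots -15, 4/15, 2.
That gives 2 positive, 1 negative pivots.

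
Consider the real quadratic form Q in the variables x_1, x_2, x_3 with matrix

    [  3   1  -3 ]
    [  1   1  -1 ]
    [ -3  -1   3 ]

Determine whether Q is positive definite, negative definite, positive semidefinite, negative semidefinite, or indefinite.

Applying the same elementary operations to the rows and columns of A produces a congruent diagonal matrix with entries 3, 2/3, 0.
Counting signs: 2 positive, 1 zero.
Hence Q is positive semidefinite.

positive semidefinite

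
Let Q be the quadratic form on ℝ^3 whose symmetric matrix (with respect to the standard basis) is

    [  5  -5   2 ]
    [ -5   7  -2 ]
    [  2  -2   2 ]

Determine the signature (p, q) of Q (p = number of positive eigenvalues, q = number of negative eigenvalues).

(3, 0)

An LDLᵀ factorisation of A has diagonal entries 5, 2, 6/5.
Counting signs: 3 positive.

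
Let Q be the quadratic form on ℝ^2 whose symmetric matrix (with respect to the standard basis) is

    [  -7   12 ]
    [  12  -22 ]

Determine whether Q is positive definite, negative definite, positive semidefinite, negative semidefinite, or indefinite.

Leading principal minors: Δ_1 = -7, Δ_2 = 10.
The signs alternate starting with Δ_1 < 0, so by Sylvester's criterion Q is negative definite.

negative definite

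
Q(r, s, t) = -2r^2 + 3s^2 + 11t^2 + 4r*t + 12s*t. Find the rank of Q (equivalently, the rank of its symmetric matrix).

The associated matrix is A = [[-2, 0, 2], [0, 3, 6], [2, 6, 11]].
An LDLᵀ factorisation of A has diagonal entries -2, 3, 1.
That gives 2 positive, 1 negative pivots.
The rank is the number of nonzero pivots: 3.

3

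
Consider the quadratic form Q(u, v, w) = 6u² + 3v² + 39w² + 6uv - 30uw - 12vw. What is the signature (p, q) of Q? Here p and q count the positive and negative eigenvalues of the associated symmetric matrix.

Write A = [[6, 3, -15], [3, 3, -6], [-15, -6, 39]].
Congruent diagonalization of A (simultaneous row and column reduction) yields pivots 6, 3/2, 0.
That gives 2 positive, 1 zero pivots.

(2, 0)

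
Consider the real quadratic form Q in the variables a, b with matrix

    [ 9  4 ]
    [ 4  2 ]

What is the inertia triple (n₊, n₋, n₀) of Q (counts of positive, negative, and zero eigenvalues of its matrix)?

Row-reducing A symmetrically gives the diagonal entries 9, 2/9.
That gives 2 positive pivots.

(2, 0, 0)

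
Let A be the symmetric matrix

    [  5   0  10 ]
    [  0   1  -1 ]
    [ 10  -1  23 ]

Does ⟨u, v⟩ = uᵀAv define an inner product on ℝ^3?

yes

Applying the same elementary operations to the rows and columns of A produces a congruent diagonal matrix with entries 5, 1, 2.
Counting signs: 3 positive.
Hence Q is positive definite.
⟨·,·⟩ is an inner product exactly when A is positive definite.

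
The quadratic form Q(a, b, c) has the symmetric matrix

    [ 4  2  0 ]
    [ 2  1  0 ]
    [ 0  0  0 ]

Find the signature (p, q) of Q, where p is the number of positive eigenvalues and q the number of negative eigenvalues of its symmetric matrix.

(1, 0)

Symmetric row and column elimination reduces A to a congruent diagonal form with pivots 4, 0, 0.
So there are 1 positive, 2 zero pivots.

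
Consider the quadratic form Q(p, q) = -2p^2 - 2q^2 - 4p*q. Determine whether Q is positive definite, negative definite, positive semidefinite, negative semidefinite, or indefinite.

Write A = [[-2, -2], [-2, -2]].
Row-reducing A symmetrically gives the diagonal entries -2, 0.
Counting signs: 1 negative, 1 zero.
Hence Q is negative semidefinite.

negative semidefinite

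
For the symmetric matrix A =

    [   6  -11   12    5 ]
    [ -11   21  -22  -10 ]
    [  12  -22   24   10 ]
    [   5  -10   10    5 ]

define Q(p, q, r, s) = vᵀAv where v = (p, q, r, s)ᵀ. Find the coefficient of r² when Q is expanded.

24

The coefficient of r² is the diagonal entry A[3,3] = 24.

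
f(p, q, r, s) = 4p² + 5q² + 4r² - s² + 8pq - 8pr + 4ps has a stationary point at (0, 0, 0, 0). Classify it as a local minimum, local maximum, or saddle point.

saddle point

The Hessian at the origin is H = [[8, 8, -8, 4], [8, 10, 0, 0], [-8, 0, 8, 0], [4, 0, 0, -2]].
Congruent diagonalization of H (simultaneous row and column reduction) yields pivots 8, 2, -32, 1/2.
That gives 3 positive, 1 negative pivots.
H is indefinite, so the origin is a saddle point.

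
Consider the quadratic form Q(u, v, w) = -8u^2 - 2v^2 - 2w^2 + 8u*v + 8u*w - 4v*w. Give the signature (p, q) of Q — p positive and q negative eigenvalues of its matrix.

Write A = [[-8, 4, 4], [4, -2, -2], [4, -2, -2]].
Row-reducing A symmetrically gives the diagonal entries -8, 0, 0.
So there are 1 negative, 2 zero pivots.

(0, 1)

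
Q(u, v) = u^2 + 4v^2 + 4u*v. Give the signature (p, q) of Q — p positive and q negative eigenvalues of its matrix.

(1, 0)

The associated matrix is A = [[1, 2], [2, 4]].
Row-reducing A symmetrically gives the diagonal entries 1, 0.
That gives 1 positive, 1 zero pivots.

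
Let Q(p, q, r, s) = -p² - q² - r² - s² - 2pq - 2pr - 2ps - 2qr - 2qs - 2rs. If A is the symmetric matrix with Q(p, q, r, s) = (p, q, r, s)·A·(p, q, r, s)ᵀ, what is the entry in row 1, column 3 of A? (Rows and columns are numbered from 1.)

The coefficient of p·r in Q is -2. For a symmetric A this equals A[1,3] + A[3,1] = 2·A[1,3].
So A[1,3] = -2/2 = -1.

-1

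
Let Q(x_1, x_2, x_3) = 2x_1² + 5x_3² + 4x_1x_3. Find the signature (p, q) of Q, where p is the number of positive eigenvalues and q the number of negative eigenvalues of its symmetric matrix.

The associated matrix is A = [[2, 0, 2], [0, 0, 0], [2, 0, 5]].
Row-reducing A symmetrically gives the diagonal entries 2, 0, 3.
That gives 2 positive, 1 zero pivots.

(2, 0)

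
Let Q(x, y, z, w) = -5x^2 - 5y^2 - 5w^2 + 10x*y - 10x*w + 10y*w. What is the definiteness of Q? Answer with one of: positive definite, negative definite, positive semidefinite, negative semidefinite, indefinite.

The symmetric matrix is A = [[-5, 5, 0, -5], [5, -5, 0, 5], [0, 0, 0, 0], [-5, 5, 0, -5]].
Applying the same elementary operations to the rows and columns of A produces a congruent diagonal matrix with entries -5, 0, 0, 0.
So there are 1 negative, 3 zero pivots.
Hence Q is negative semidefinite.

negative semidefinite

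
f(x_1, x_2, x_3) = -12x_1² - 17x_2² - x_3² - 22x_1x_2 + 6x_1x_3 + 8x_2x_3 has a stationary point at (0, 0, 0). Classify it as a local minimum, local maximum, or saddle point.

local maximum

The Hessian at the origin is H = [[-24, -22, 6], [-22, -34, 8], [6, 8, -2]].
An LDLᵀ factorisation of H has diagonal entries -24, -83/6, -4/83.
That gives 3 negative pivots.
H is negative definite, so the origin is a strict local maximum.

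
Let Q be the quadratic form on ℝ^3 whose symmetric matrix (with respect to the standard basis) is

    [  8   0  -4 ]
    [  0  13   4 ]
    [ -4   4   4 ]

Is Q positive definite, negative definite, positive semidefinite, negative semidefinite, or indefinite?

Row-reducing A symmetrically gives the diagonal entries 8, 13, 10/13.
Counting signs: 3 positive.
Hence Q is positive definite.

positive definite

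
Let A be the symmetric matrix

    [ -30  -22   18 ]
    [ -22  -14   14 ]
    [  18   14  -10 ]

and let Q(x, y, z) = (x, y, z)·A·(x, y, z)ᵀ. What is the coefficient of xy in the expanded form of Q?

The coefficient of xy is A[1,2] + A[2,1] = 2·(-22) = -44.

-44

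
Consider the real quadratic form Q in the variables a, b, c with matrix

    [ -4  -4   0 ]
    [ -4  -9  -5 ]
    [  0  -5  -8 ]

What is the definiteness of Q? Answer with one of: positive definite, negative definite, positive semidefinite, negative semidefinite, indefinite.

Symmetric row and column elimination reduces A to a congruent diagonal form with pivots -4, -5, -3.
Counting signs: 3 negative.
Hence Q is negative definite.

negative definite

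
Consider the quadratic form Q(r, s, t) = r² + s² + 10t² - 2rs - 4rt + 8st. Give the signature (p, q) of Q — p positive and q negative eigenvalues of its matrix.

(2, 1)

The symmetric matrix is A = [[1, -1, -2], [-1, 1, 4], [-2, 4, 10]].
By Sylvester's law of inertia any congruent diagonalization of A has 2 positive, 1 negative and 0 zero entries.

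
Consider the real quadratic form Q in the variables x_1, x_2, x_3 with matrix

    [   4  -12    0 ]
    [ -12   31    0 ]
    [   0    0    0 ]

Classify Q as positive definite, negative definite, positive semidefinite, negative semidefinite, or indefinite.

Congruent diagonalization of A (simultaneous row and column reduction) yields pivots 4, -5, 0.
So there are 1 positive, 1 negative, 1 zero pivots.
Hence Q is indefinite.

indefinite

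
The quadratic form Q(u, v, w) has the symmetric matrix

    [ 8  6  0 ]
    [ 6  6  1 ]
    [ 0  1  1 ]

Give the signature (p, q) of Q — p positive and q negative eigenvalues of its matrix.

Symmetric row and column elimination reduces A to a congruent diagonal form with pivots 8, 3/2, 1/3.
That gives 3 positive pivots.

(3, 0)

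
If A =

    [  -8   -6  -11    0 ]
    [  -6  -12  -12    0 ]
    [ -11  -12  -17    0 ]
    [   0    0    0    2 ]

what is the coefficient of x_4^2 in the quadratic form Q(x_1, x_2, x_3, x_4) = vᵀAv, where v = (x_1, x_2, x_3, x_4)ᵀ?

2

The coefficient of x_4^2 is the diagonal entry A[4,4] = 2.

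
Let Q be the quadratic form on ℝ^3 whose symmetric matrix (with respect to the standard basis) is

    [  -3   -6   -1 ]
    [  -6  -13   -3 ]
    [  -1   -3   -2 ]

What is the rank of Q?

3

Row-reducing A symmetrically gives the diagonal entries -3, -1, -2/3.
That gives 3 negative pivots.
The rank is the number of nonzero pivots: 3.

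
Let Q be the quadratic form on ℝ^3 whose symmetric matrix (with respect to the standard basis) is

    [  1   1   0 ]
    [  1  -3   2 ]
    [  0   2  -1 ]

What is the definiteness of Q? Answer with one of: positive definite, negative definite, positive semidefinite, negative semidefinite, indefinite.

indefinite

Row-reducing A symmetrically gives the diagonal entries 1, -4, 0.
Counting signs: 1 positive, 1 negative, 1 zero.
Hence Q is indefinite.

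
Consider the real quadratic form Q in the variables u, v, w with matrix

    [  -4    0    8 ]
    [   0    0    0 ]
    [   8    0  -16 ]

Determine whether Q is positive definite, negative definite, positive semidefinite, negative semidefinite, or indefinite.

Applying the same elementary operations to the rows and columns of A produces a congruent diagonal matrix with entries -4, 0, 0.
That gives 1 negative, 2 zero pivots.
Hence Q is negative semidefinite.

negative semidefinite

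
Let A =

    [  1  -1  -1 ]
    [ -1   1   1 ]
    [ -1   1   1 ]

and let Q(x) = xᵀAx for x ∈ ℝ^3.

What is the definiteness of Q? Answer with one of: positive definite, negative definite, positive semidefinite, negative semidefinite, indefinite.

positive semidefinite

Row-reducing A symmetrically gives the diagonal entries 1, 0, 0.
So there are 1 positive, 2 zero pivots.
Hence Q is positive semidefinite.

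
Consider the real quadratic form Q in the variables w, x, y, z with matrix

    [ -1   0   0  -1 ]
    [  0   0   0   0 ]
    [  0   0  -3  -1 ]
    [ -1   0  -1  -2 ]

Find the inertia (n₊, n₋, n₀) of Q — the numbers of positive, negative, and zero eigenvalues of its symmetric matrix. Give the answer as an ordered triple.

(0, 3, 1)

Congruent diagonalization of A (simultaneous row and column reduction) yields pivots -1, 0, -3, -2/3.
Counting signs: 3 negative, 1 zero.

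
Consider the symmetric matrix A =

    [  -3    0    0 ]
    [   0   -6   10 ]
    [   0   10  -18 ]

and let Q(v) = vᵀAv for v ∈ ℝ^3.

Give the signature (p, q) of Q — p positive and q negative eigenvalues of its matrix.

(0, 3)

Row-reducing A symmetrically gives the diagonal entries -3, -6, -4/3.
Counting signs: 3 negative.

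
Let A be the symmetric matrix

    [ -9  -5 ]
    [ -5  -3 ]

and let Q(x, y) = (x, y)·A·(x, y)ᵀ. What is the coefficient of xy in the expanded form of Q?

The coefficient of xy is A[1,2] + A[2,1] = 2·(-5) = -10.

-10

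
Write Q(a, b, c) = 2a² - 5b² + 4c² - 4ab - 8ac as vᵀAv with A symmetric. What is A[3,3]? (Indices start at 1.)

4

The coefficient of c² in Q is 4, and that is exactly A[3,3].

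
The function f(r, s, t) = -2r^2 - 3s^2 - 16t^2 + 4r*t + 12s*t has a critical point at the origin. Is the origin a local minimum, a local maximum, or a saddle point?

local maximum

The Hessian at the origin is H = [[-4, 0, 4], [0, -6, 12], [4, 12, -32]].
Congruent diagonalization of H (simultaneous row and column reduction) yields pivots -4, -6, -4.
So there are 3 negative pivots.
H is negative definite, so the origin is a strict local maximum.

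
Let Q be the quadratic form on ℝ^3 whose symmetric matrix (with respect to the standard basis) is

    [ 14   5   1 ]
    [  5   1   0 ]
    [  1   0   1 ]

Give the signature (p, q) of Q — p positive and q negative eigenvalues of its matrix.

Row-reducing A symmetrically gives the diagonal entries 14, -11/14, 12/11.
So there are 2 positive, 1 negative pivots.

(2, 1)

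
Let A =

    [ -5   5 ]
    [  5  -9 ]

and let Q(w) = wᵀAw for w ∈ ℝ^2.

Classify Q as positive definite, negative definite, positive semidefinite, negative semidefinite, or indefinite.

negative definite

Leading principal minors: Δ_1 = -5, Δ_2 = 20.
The signs alternate starting with Δ_1 < 0, so by Sylvester's criterion Q is negative definite.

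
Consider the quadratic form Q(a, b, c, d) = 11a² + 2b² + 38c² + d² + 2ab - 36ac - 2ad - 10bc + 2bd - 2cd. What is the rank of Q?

The symmetric matrix is A = [[11, 1, -18, -1], [1, 2, -5, 1], [-18, -5, 38, -1], [-1, 1, -1, 1]].
Applying the same elementary operations to the rows and columns of A produces a congruent diagonal matrix with entries 11, 21/11, 55/21, 1/11.
Counting signs: 4 positive.
The rank is the number of nonzero pivots: 4.

4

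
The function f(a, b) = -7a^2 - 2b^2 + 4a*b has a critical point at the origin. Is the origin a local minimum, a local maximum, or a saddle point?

The Hessian at the origin is H = [[-14, 4], [4, -4]].
det H = -14·-4 − (4)² = 40 > 0 and H[1,1] = -14 < 0, so H is negative definite.
Therefore the origin is a local maximum.

local maximum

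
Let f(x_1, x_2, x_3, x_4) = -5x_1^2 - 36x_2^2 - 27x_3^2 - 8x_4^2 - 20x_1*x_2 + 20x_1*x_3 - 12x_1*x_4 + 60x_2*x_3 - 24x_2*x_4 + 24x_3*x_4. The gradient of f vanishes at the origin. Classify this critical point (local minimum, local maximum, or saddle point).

The Hessian at the origin is H = [[-10, -20, 20, -12], [-20, -72, 60, -24], [20, 60, -54, 24], [-12, -24, 24, -16]].
Applying the same elementary operations to the rows and columns of H produces a congruent diagonal matrix with entries -10, -32, -3/2, -8/5.
That gives 4 negative pivots.
H is negative definite, so the origin is a strict local maximum.

local maximum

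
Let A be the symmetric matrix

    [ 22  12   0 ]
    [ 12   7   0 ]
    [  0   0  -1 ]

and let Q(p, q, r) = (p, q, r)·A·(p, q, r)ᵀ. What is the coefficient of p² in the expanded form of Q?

The coefficient of p² is the diagonal entry A[1,1] = 22.

22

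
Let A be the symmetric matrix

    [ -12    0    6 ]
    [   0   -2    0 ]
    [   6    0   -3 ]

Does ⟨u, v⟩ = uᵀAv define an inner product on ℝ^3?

Congruent diagonalization of A (simultaneous row and column reduction) yields pivots -12, -2, 0.
That gives 2 negative, 1 zero pivots.
Hence Q is negative semidefinite.
⟨·,·⟩ is an inner product exactly when A is positive definite.

no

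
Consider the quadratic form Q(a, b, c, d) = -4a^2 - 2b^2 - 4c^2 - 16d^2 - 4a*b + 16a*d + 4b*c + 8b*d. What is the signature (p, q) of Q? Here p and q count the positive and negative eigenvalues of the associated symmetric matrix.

The symmetric matrix is A = [[-4, -2, 0, 8], [-2, -2, 2, 4], [0, 2, -4, 0], [8, 4, 0, -16]].
Symmetric row and column elimination reduces A to a congruent diagonal form with pivots -4, -1, 0, 0.
Counting signs: 2 negative, 2 zero.

(0, 2)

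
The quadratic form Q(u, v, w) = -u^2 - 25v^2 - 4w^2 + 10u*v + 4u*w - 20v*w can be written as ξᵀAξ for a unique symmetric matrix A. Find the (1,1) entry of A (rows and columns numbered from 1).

The coefficient of u^2 in Q is -1, and that is exactly A[1,1].

-1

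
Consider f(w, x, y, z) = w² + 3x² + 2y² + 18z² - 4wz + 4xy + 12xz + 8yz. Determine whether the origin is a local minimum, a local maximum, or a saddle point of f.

The Hessian at the origin is H = [[2, 0, 0, -4], [0, 6, 4, 12], [0, 4, 4, 8], [-4, 12, 8, 36]].
Row-reducing H symmetrically gives the diagonal entries 2, 6, 4/3, 4.
Counting signs: 4 positive.
H is positive definite, so the origin is a strict local minimum.

local minimum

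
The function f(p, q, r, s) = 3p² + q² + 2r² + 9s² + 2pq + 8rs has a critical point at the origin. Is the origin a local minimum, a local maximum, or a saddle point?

local minimum

The Hessian at the origin is H = [[6, 2, 0, 0], [2, 2, 0, 0], [0, 0, 4, 8], [0, 0, 8, 18]].
Row-reducing H symmetrically gives the diagonal entries 6, 4/3, 4, 2.
Counting signs: 4 positive.
H is positive definite, so the origin is a strict local minimum.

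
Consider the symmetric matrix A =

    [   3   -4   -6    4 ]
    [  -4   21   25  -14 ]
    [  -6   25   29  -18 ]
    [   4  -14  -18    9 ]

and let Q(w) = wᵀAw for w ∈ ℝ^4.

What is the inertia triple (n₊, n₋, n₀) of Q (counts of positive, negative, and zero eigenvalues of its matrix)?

Symmetric row and column elimination reduces A to a congruent diagonal form with pivots 3, 47/3, -68/47, -15/17.
So there are 2 positive, 2 negative pivots.

(2, 2, 0)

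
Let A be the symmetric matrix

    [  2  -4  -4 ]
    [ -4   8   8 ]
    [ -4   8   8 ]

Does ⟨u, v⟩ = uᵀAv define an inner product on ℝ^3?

Row-reducing A symmetrically gives the diagonal entries 2, 0, 0.
So there are 1 positive, 2 zero pivots.
Hence Q is positive semidefinite.
⟨·,·⟩ is an inner product exactly when A is positive definite.

no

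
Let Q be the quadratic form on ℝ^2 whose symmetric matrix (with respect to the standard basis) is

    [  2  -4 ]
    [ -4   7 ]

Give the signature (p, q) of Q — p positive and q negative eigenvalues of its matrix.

(1, 1)

Symmetric row and column elimination reduces A to a congruent diagonal form with pivots 2, -1.
That gives 1 positive, 1 negative pivots.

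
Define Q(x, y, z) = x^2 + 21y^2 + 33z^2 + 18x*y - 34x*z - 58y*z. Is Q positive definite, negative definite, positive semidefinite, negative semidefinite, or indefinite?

indefinite

The symmetric matrix is A = [[1, 9, -17], [9, 21, -29], [-17, -29, 33]].
Symmetric row and column elimination reduces A to a congruent diagonal form with pivots 1, -60, 4/15.
Counting signs: 2 positive, 1 negative.
Hence Q is indefinite.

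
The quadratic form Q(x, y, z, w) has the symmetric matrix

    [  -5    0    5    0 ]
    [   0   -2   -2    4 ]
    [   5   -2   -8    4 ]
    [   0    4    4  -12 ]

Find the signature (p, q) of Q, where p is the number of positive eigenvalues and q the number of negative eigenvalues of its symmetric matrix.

(0, 4)

Congruent diagonalization of A (simultaneous row and column reduction) yields pivots -5, -2, -1, -4.
Counting signs: 4 negative.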